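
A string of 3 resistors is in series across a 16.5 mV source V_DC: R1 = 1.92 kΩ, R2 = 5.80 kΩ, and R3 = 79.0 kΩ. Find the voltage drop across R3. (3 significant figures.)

Total series resistance ΣR = 1.92 + 5.80 + 79.0 = 86.72 kΩ.
Voltage divider: V = V_DC · (79.00 / 86.72) = 16.5 × 0.9110 = 15.03 mV.

V ≈ 15.0 mV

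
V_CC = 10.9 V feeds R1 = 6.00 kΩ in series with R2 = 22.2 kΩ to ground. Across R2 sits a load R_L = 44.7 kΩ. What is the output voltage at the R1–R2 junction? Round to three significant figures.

The load sits in parallel with R2, giving an effective lower resistance R2' = R2·R_L/(R2+R_L) = 14.83 kΩ.
Then V_out = V_CC · R2'/(R1 + R2') = 10.9 × 14.83/20.83 = 7.761 V.

V_out ≈ 7.76 V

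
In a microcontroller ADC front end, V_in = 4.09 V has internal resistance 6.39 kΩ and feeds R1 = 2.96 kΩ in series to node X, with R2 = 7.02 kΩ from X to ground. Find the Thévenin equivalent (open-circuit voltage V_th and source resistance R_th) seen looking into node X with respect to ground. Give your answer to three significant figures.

V_th ≈ 1.75 V, R_th ≈ 4.01 kΩ

R1' = 6.39 + 2.96 = 9.350 kΩ (source resistance + R1).
Open-circuit (no load on X): V_th = V_in · R2/(R1' + R2) = 4.09 × 7.02/(9.350 + 7.02) = 1.754 V.
Zeroing V_in shorts the top of R1' to ground, so R_th = R1' ‖ R2 = 4.010 kΩ.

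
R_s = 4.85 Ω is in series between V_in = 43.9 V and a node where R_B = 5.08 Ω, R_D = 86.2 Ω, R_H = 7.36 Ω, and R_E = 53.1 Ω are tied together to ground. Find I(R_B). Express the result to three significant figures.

Combine the parallel branches: R_p = (1/5.08 + 1/86.2 + 1/7.36 + 1/53.1)⁻¹ = 2.754 Ω.
V_A = 43.9 × 2.754/7.604 = 15.90 V.
I(R_B) = V_A / R_B = 15.90/5.08 = 3.130 A.

I ≈ 3.13 A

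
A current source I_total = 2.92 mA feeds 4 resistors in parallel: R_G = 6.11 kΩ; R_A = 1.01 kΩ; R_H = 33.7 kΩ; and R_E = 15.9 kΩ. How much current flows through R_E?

Total conductance ΣG = 1/6.11 + 1/1.01 + 1/33.7 + 1/15.9 = 1.246 (units of 1/kΩ).
R_E takes the fraction G_k/ΣG = 0.06289/1.246 = 0.05046, so I = 2.92 × 0.05046 = 0.1474 mA.

I ≈ 0.147 mA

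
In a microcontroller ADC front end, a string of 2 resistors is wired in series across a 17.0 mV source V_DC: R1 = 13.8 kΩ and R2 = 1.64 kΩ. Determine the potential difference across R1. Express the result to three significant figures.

Series total: ΣR = 13.8 + 1.64 = 15.44 kΩ.
V = V_DC · R/ΣR = 17.0 × 0.8938 = 15.19 mV.

V ≈ 15.2 mV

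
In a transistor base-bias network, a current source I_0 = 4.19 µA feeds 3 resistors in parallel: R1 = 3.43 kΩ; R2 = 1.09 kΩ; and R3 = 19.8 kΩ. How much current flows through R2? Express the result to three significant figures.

Total conductance ΣG = 1/3.43 + 1/1.09 + 1/19.8 = 1.259 (units of 1/kΩ).
R2 takes the fraction G_k/ΣG = 0.9174/1.259 = 0.7284, so I = 4.19 × 0.7284 = 3.052 µA.

I ≈ 3.05 µA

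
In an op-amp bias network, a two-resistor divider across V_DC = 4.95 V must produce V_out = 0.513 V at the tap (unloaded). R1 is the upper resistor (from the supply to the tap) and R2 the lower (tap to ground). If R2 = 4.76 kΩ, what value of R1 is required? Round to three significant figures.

Required fraction k = V_out/V_DC = 0.1036.
R1 = R2·(1/k − 1) = 4.76 × 8.649 = 41.17 kΩ.

R1 ≈ 41.2 kΩ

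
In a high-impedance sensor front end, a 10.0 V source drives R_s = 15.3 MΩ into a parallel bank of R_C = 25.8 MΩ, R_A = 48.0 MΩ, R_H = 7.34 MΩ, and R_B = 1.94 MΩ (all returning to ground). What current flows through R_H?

I ≈ 0.115 µA

Equivalent of the parallel group: R_p = 1.406 MΩ.
V_A = 10.0 × 1.406/16.71 = 0.8415 V.
Branch current I = V_A/R_H = 0.8415/7.34 = 0.1147 µA.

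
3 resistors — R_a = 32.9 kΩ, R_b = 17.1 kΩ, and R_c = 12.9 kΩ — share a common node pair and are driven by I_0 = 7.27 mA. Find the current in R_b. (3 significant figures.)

ΣG = 1/32.9 + 1/17.1 + 1/12.9 = 0.1664.
Current divider: I(R_b) = I_0 · G_k/ΣG = 7.27 × (0.05848/0.1664) = 7.27 × 0.3515 = 2.555 mA.

I ≈ 2.56 mA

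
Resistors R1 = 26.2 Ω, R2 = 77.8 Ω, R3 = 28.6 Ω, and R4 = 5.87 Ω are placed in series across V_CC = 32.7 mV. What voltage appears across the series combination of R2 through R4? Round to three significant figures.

Series total: ΣR = 26.2 + 77.8 + 28.6 + 5.87 = 138.5 Ω.
R_{R2..R4} = 77.8 + 28.6 + 5.87 = 112.3 Ω.
By the voltage-divider rule, V = 32.7 × 112.3/138.5 = 26.51 mV.

V ≈ 26.5 mV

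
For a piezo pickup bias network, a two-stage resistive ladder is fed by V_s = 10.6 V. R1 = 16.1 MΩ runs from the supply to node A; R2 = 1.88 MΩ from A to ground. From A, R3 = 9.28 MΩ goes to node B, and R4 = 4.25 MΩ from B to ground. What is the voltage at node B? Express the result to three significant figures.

V_B ≈ 0.310 V

The second stage (R3 + R4 = 13.53 MΩ) loads node A in parallel with R2.
Effective lower resistance at A: R2 ‖ 13.53 = 1.651 MΩ.
V_A = 10.6 × 1.651/(16.1 + 1.651) = 0.9857 V.
V_B = V_A × 0.3141 = 0.3096 V.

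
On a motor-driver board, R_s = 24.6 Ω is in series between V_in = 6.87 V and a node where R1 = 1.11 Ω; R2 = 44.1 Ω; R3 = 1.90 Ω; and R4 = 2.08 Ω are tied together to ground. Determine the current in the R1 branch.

Equivalent of the parallel group: R_p = 0.5180 Ω.
Node voltage V_A = V_in · R_p/(R_s + R_p) = 6.87 × 0.02062 = 0.1417 V.
Branch current I = V_A/R1 = 0.1417/1.11 = 0.1276 A.

I ≈ 0.128 A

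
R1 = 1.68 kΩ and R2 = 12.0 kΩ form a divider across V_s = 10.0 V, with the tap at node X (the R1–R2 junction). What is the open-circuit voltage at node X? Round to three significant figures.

V_th ≈ 8.77 V

V_th is the unloaded tap voltage: V_s · R2/(R1+R2) = 10.0 × 0.8772 = 8.772 V.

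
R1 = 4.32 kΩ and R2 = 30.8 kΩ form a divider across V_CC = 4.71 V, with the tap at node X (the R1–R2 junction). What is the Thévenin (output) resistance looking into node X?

With V_CC suppressed (replaced by a short), R_th = R1 ‖ R2 = (4.320 × 30.8)/(4.320 + 30.8) = 3.789 kΩ.

R_th ≈ 3.79 kΩ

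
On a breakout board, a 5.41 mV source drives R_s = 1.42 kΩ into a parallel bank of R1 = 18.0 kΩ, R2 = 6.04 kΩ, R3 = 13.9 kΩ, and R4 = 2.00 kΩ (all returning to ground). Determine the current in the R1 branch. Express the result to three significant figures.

I ≈ 0.141 µA

Combine the parallel branches: R_p = (1/18.0 + 1/6.04 + 1/13.9 + 1/2.00)⁻¹ = 1.261 kΩ.
V_A = 5.41 × 1.261/2.681 = 2.545 mV.
I(R1) = V_A / R1 = 2.545/18.0 = 0.1414 µA.
(Equivalently: I_total = 2.018 µA, then current-divider fraction G_k/ΣG = 0.07005.)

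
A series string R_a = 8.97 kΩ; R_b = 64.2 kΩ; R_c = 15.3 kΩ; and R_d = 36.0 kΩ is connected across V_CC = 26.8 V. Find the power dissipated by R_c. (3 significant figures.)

Series current I = V_CC/ΣR = 26.8/124.5 = 0.2153 mA.
P(R_c) = I²·R_c = (0.2153)² × 15.3 = 0.7093 mW.

P ≈ 0.709 mW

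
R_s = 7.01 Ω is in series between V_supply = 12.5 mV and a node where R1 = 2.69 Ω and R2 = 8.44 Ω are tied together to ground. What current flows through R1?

Parallel bank: R_p = 1/(1/2.69 + 1/8.44) = 2.040 Ω.
V_A by voltage divider: V_A = 12.5 × 2.040/(7.01 + 2.040) = 2.818 mV.
Branch current I = V_A/R1 = 2.818/2.69 = 1.047 mA.
(Check via current divider: I_total = 1.381 mA; share G_k/ΣG = 0.7583 → same result.)

I ≈ 1.05 mA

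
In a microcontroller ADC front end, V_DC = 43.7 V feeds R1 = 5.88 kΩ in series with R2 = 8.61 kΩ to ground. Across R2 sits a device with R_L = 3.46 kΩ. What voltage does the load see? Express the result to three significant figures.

The load sits in parallel with R2, giving an effective lower resistance R2' = R2·R_L/(R2+R_L) = 2.468 kΩ.
Now apply the divider: V_out = 43.7 × 0.2957 = 12.92 V.

V_out ≈ 12.9 V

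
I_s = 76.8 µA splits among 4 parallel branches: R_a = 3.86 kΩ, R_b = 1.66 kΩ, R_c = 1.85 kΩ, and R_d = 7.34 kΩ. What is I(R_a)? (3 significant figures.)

ΣG = 1/3.86 + 1/1.66 + 1/1.85 + 1/7.34 = 1.538.
By the current-divider rule, I = I_s · G_k/ΣG = 76.8 × 0.1684 = 12.93 µA.

I ≈ 12.9 µA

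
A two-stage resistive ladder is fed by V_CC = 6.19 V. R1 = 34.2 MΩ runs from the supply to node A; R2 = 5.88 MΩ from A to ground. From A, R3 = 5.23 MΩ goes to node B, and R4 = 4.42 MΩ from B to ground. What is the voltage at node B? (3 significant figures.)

V_B ≈ 0.274 V

Node A sees R2 in parallel with the series input of stage 2, R3 + R4 = 9.650 MΩ.
R2 ‖ (R3+R4) = 3.654 MΩ.
First divider: V_A = V_CC · 3.654/(34.2 + 3.654) = 0.5975 V.
V_B = V_A × 0.4580 = 0.2737 V.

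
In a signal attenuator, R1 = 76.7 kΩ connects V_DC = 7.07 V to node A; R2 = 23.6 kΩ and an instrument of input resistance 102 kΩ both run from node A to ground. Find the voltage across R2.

V_out ≈ 1.41 V

R2 ‖ R_L = (23.6 × 102)/(23.6 + 102) = 19.17 kΩ.
Then V_out = V_DC · R2'/(R1 + R2') = 7.07 × 19.17/95.87 = 1.413 V.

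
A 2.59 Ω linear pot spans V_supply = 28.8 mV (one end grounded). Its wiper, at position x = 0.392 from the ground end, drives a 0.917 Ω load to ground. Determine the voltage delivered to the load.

Lower segment x·R_p = 1.015 Ω; upper segment (1−x)·R_p = 1.575 Ω.
R_L loads the lower segment: effective lower R = 0.4818 Ω.
Then V_out = V_supply · 0.4818/(1.575 + 0.4818) = 6.747 mV.
(Unloaded: V_out = x·V_supply = 11.3 mV.)

V_out ≈ 6.75 mV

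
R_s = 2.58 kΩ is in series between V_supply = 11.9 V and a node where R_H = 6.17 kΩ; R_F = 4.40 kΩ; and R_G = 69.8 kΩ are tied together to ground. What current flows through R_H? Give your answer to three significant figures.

I ≈ 0.945 mA

Parallel bank: R_p = 1/(1/6.17 + 1/4.40 + 1/69.8) = 2.477 kΩ.
Node voltage V_A = V_supply · R_p/(R_s + R_p) = 11.9 × 0.4898 = 5.829 V.
I(R_H) = V_A / R_H = 5.829/6.17 = 0.9448 mA.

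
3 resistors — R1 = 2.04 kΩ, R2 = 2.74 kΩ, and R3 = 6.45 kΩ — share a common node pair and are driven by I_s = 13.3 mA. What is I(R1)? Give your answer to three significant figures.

Total conductance ΣG = 1/2.04 + 1/2.74 + 1/6.45 = 1.010 (units of 1/kΩ).
Current divider: I(R1) = I_s · G_k/ΣG = 13.3 × (0.4902/1.010) = 13.3 × 0.4852 = 6.454 mA.

I ≈ 6.45 mA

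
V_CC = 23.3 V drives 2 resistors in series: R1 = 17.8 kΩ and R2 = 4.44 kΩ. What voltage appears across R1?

V ≈ 18.6 V

ΣR = 17.8 + 4.44 = 22.24 kΩ.
By the voltage-divider rule, V = 23.3 × 17.80/22.24 = 18.65 V.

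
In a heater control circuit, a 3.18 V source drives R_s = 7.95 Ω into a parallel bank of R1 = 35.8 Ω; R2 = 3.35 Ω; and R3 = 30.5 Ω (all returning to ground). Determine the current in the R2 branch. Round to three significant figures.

Combine the parallel branches: R_p = (1/35.8 + 1/3.35 + 1/30.5)⁻¹ = 2.784 Ω.
Node voltage V_A = V_supply · R_p/(R_s + R_p) = 3.18 × 0.2593 = 0.8247 V.
Branch current I = V_A/R2 = 0.8247/3.35 = 0.2462 A.

I ≈ 0.246 A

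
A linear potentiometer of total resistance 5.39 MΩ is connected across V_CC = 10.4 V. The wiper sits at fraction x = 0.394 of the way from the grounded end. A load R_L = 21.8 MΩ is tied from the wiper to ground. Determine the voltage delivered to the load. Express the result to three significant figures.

V_out ≈ 3.87 V

The pot divides into 3.266 MΩ above the wiper and 2.124 MΩ below.
Lower segment in parallel with the load: 2.124 ‖ 21.8 = 1.935 MΩ.
V_out = 10.4 × 1.935/(3.266 + 1.935) = 3.869 V.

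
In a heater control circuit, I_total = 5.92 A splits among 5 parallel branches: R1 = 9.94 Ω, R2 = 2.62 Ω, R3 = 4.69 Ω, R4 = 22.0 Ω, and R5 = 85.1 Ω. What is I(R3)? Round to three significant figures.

I ≈ 1.68 A

Conductances: ΣG = 1/9.94 + 1/2.62 + 1/4.69 + 1/22.0 + 1/85.1 = 0.7527 (1/Ω).
By the current-divider rule, I = I_total · G_k/ΣG = 5.92 × 0.2833 = 1.677 A.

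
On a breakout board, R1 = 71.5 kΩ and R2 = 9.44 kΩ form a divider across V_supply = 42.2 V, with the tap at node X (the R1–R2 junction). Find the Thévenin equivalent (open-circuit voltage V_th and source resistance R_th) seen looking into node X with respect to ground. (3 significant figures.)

Open-circuit (no load on X): V_th = V_supply · R2/(R1 + R2) = 42.2 × 9.44/(71.50 + 9.44) = 4.922 V.
Looking into X with the source shorted: R_th = R1·R2/(R1+R2) = 71.50 × 9.44/80.94 = 8.339 kΩ.

V_th ≈ 4.92 V, R_th ≈ 8.34 kΩ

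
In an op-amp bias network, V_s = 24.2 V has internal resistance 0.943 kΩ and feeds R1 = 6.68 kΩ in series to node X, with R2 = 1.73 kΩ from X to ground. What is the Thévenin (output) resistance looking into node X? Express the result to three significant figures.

R_th ≈ 1.41 kΩ

R1' = 0.943 + 6.68 = 7.623 kΩ (source resistance + R1).
With V_s suppressed (replaced by a short), R_th = R1' ‖ R2 = (7.623 × 1.73)/(7.623 + 1.73) = 1.410 kΩ.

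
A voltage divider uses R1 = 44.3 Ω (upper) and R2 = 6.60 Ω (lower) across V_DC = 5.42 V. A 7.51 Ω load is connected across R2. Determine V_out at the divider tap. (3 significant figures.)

V_out ≈ 0.398 V

The load sits in parallel with R2, giving an effective lower resistance R2' = R2·R_L/(R2+R_L) = 3.513 Ω.
Then V_out = V_DC · R2'/(R1 + R2') = 5.42 × 3.513/47.81 = 0.3982 V.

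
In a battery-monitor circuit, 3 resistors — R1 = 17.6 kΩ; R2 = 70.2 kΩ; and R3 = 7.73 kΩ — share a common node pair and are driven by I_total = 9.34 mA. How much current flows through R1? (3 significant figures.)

Conductances: ΣG = 1/17.6 + 1/70.2 + 1/7.73 = 0.2004 (1/kΩ).
Current divider: I(R1) = I_total · G_k/ΣG = 9.34 × (0.05682/0.2004) = 9.34 × 0.2835 = 2.648 mA.

I ≈ 2.65 mA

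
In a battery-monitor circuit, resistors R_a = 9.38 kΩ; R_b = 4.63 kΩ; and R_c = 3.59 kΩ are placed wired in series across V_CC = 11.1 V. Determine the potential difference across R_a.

V ≈ 5.92 V

Total series resistance ΣR = 9.38 + 4.63 + 3.59 = 17.60 kΩ.
Voltage divider: V = V_CC · (9.380 / 17.60) = 11.1 × 0.5330 = 5.916 V.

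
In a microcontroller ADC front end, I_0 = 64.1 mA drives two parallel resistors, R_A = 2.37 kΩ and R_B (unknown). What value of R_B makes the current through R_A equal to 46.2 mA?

R_B ≈ 6.12 kΩ

Two-branch current divider: I_A = I_0 · R_B/(R_A + R_B).
With f = 0.7207, R_B = R_A · f/(1−f) = 2.37 × 2.581 = 6.117 kΩ.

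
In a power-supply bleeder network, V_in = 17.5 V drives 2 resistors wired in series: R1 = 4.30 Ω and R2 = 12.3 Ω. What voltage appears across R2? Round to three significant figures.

V ≈ 13.0 V

ΣR = 4.30 + 12.3 = 16.60 Ω.
By the voltage-divider rule, V = 17.5 × 12.30/16.60 = 12.97 V.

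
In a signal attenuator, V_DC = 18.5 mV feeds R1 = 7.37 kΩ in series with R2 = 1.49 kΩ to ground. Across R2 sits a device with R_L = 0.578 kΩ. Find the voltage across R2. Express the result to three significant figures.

The load sits in parallel with R2, giving an effective lower resistance R2' = R2·R_L/(R2+R_L) = 0.4165 kΩ.
Now apply the divider: V_out = 18.5 × 0.05348 = 0.9895 mV.

V_out ≈ 0.989 mV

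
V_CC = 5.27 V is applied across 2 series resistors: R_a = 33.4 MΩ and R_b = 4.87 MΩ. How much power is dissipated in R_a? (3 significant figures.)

P ≈ 0.633 µW

ΣR = 38.27 MΩ → I = 5.27/38.27 = 0.1377 µA.
V(R_a) = I·R = 4.599 V; P = V·I = 4.599 × 0.1377 = 0.6334 µW.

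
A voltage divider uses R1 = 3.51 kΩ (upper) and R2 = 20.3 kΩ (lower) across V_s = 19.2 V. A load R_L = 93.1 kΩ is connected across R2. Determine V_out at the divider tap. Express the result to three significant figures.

R2 ‖ R_L = (20.3 × 93.1)/(20.3 + 93.1) = 16.67 kΩ.
Now apply the divider: V_out = 19.2 × 0.8260 = 15.86 V.
(Unloaded it would be 16.4 V; the load pulls it down.)

V_out ≈ 15.9 V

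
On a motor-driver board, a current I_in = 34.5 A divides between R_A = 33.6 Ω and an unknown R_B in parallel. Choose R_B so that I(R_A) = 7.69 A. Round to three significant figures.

R_B ≈ 9.64 Ω

Two-branch current divider: I_A = I_in · R_B/(R_A + R_B).
7.69/34.5 = R_B/(R_A + R_B) → R_B = R_A · (0.2229)/(1 − 0.2229) = 33.6 × 0.2868 = 9.638 Ω.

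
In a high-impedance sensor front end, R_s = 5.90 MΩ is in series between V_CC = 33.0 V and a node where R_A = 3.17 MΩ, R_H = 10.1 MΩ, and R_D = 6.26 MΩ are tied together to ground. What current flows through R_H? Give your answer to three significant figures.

Parallel bank: R_p = 1/(1/3.17 + 1/10.1 + 1/6.26) = 1.742 MΩ.
V_A = 33.0 × 1.742/7.642 = 7.521 V.
Branch current I = V_A/R_H = 7.521/10.1 = 0.7446 µA.

I ≈ 0.745 µA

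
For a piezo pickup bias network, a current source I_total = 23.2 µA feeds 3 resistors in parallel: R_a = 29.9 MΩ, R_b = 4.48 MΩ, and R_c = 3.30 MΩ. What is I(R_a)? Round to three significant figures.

I ≈ 1.39 µA

Conductances: ΣG = 1/29.9 + 1/4.48 + 1/3.30 = 0.5597 (1/MΩ).
Current divider: I(R_a) = I_total · G_k/ΣG = 23.2 × (0.03344/0.5597) = 23.2 × 0.05976 = 1.386 µA.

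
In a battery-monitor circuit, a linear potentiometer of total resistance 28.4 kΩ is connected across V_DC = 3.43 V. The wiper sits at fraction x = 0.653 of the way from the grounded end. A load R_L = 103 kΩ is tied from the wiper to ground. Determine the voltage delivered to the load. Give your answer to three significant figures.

V_out ≈ 2.11 V

The pot divides into 9.855 kΩ above the wiper and 18.55 kΩ below.
(x·R_p) ‖ R_L = 15.72 kΩ.
Loaded-divider output: V_out = 3.43 × 0.6146 = 2.108 V.
(Unloaded: V_out = x·V_DC = 2.24 V.)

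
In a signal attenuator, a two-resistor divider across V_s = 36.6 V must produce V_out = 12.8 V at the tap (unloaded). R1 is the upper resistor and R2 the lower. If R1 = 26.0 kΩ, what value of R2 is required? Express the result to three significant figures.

R2 ≈ 14.0 kΩ

V_out/V_s = R2/(R1+R2) = 0.3497.
So R2 = R1 · V_out/(V_s − V_out) = 26.0 × 12.8/(36.6 − 12.8) = 26.0 × 0.5378 = 13.98 kΩ.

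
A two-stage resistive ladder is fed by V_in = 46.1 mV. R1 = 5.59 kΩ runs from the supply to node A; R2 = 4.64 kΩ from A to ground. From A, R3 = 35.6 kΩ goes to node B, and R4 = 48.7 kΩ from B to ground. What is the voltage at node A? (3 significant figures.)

V_A ≈ 20.3 mV

Node A sees R2 in parallel with the series input of stage 2, R3 + R4 = 84.30 kΩ.
R2 ‖ (R3+R4) = 4.398 kΩ.
V_A = 46.1 × 4.398/(5.59 + 4.398) = 20.30 mV.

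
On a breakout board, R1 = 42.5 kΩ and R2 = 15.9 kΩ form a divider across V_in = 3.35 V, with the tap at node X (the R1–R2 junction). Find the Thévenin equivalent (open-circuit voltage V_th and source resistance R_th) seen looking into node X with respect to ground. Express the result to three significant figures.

V_th ≈ 0.912 V, R_th ≈ 11.6 kΩ

V_th is the unloaded tap voltage: V_in · R2/(R1+R2) = 3.35 × 0.2723 = 0.9121 V.
Zeroing V_in shorts the top of R1 to ground, so R_th = R1 ‖ R2 = 11.57 kΩ.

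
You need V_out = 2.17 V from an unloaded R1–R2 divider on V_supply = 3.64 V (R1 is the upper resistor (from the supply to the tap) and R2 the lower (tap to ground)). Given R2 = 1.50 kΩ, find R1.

Required fraction k = V_out/V_supply = 0.5962.
So R1 = R2 · (V_supply/V_out − 1) = 1.50 × (3.64/2.17 − 1) = 1.50 × 0.6774 = 1.016 kΩ.

R1 ≈ 1.02 kΩ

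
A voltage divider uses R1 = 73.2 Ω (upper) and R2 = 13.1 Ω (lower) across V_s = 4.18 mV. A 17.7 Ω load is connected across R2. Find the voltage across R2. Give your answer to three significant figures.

First combine the lower leg with the load: R2 ‖ R_L = 7.528 Ω.
Voltage divider with the loaded lower leg: V_out = 4.18 × 7.528/(73.2 + 7.528) = 4.18 × 0.09325 = 0.3898 mV.

V_out ≈ 0.390 mV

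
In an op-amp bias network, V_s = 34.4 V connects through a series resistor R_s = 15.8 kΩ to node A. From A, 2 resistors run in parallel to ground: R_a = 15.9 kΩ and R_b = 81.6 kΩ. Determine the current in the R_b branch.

Parallel bank: R_p = 1/(1/15.9 + 1/81.6) = 13.31 kΩ.
Node voltage V_A = V_s · R_p/(R_s + R_p) = 34.4 × 0.4572 = 15.73 V.
I(R_b) = V_A / R_b = 15.73/81.6 = 0.1927 mA.

I ≈ 0.193 mA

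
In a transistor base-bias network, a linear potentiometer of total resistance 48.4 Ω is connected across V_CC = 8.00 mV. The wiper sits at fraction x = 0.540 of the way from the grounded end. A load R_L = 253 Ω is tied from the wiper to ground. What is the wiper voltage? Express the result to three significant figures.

V_out ≈ 4.12 mV

Split the track: R_lower = x·R_p = 26.14 Ω, R_upper = (1−x)·R_p = 22.26 Ω.
R_L loads the lower segment: effective lower R = 23.69 Ω.
Then V_out = V_CC · 23.69/(22.26 + 23.69) = 4.124 mV.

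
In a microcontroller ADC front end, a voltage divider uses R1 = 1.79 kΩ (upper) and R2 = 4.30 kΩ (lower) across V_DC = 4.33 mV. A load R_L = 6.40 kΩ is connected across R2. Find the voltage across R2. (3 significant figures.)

First combine the lower leg with the load: R2 ‖ R_L = 2.572 kΩ.
Then V_out = V_DC · R2'/(R1 + R2') = 4.33 × 2.572/4.362 = 2.553 mV.

V_out ≈ 2.55 mV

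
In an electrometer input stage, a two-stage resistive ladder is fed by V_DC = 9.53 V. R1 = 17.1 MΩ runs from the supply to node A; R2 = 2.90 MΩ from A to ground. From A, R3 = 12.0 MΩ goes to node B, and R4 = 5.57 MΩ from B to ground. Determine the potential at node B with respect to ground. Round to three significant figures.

Looking into the second stage from A: R3 + R4 = 17.57 MΩ appears in parallel with R2.
Effective lower resistance at A: R2 ‖ 17.57 = 2.489 MΩ.
So V_A = 9.53 × 0.1271 = 1.211 V.
V_B = V_A × 0.3170 = 0.3839 V.

V_B ≈ 0.384 V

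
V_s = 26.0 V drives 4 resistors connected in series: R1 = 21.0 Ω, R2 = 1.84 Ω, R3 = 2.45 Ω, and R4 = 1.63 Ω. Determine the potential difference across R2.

Total series resistance ΣR = 21.0 + 1.84 + 2.45 + 1.63 = 26.92 Ω.
V = V_s · R/ΣR = 26.0 × 0.06835 = 1.777 V.

V ≈ 1.78 V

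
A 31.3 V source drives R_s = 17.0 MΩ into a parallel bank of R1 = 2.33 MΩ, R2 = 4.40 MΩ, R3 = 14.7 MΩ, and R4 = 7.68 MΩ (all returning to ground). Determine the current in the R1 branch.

I ≈ 0.865 µA

Parallel bank: R_p = 1/(1/2.33 + 1/4.40 + 1/14.7 + 1/7.68) = 1.170 MΩ.
Node voltage V_A = V_s · R_p/(R_s + R_p) = 31.3 × 0.06439 = 2.015 V.
Branch current I = V_A/R1 = 2.015/2.33 = 0.8650 µA.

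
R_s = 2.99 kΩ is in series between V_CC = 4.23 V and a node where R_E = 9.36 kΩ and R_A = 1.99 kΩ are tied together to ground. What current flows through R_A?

Equivalent of the parallel group: R_p = 1.641 kΩ.
V_A by voltage divider: V_A = 4.23 × 1.641/(2.99 + 1.641) = 1.499 V.
Branch current I = V_A/R_A = 1.499/1.99 = 0.7532 mA.

I ≈ 0.753 mA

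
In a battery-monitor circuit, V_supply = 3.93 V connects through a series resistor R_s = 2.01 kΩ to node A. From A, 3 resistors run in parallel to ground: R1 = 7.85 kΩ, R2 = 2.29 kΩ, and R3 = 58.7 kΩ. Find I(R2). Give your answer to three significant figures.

Parallel bank: R_p = 1/(1/7.85 + 1/2.29 + 1/58.7) = 1.721 kΩ.
V_A by voltage divider: V_A = 3.93 × 1.721/(2.01 + 1.721) = 1.813 V.
I(R2) = V_A / R2 = 1.813/2.29 = 0.7916 mA.
(Check via current divider: I_total = 1.053 mA; share G_k/ΣG = 0.7515 → same result.)

I ≈ 0.792 mA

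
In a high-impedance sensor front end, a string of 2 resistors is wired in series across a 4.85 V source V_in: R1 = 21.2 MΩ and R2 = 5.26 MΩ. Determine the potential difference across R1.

V ≈ 3.89 V

ΣR = 21.2 + 5.26 = 26.46 MΩ.
By the voltage-divider rule, V = 4.85 × 21.20/26.46 = 3.886 V.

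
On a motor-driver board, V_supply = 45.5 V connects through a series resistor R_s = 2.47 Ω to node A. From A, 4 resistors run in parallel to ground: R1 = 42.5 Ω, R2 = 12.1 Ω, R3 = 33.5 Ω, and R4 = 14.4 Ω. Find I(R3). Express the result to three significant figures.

I ≈ 0.901 A

Parallel bank: R_p = 1/(1/42.5 + 1/12.1 + 1/33.5 + 1/14.4) = 4.867 Ω.
Node voltage V_A = V_supply · R_p/(R_s + R_p) = 45.5 × 0.6633 = 30.18 V.
Branch current I = V_A/R3 = 30.18/33.5 = 0.9010 A.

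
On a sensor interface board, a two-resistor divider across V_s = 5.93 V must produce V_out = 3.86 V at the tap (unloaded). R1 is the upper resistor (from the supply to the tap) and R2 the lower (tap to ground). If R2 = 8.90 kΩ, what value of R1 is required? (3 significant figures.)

Required fraction k = V_out/V_s = 0.6509.
R1 = R2·(1/k − 1) = 8.90 × 0.5363 = 4.773 kΩ.

R1 ≈ 4.77 kΩ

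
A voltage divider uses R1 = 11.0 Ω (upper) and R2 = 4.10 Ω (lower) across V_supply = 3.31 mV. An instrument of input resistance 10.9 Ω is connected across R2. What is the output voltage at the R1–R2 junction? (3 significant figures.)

R2 ‖ R_L = (4.10 × 10.9)/(4.10 + 10.9) = 2.979 Ω.
Voltage divider with the loaded lower leg: V_out = 3.31 × 2.979/(11.0 + 2.979) = 3.31 × 0.2131 = 0.7054 mV.
(Unloaded it would be 0.899 mV; the load pulls it down.)

V_out ≈ 0.705 mV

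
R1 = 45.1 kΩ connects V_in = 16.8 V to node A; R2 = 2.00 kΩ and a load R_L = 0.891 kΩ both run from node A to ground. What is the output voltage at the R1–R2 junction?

V_out ≈ 0.227 V

The load sits in parallel with R2, giving an effective lower resistance R2' = R2·R_L/(R2+R_L) = 0.6164 kΩ.
Then V_out = V_in · R2'/(R1 + R2') = 16.8 × 0.6164/45.72 = 0.2265 V.
(Unloaded it would be 0.713 V; the load pulls it down.)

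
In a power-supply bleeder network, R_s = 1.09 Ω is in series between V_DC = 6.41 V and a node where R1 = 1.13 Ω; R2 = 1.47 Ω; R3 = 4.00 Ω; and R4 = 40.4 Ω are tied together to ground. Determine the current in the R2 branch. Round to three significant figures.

Combine the parallel branches: R_p = (1/1.13 + 1/1.47 + 1/4.00 + 1/40.4)⁻¹ = 0.5435 Ω.
Node voltage V_A = V_DC · R_p/(R_s + R_p) = 6.41 × 0.3327 = 2.133 V.
I(R2) = V_A / R2 = 2.133/1.47 = 1.451 A.
(Equivalently: I_total = 3.924 A, then current-divider fraction G_k/ΣG = 0.3697.)

I ≈ 1.45 A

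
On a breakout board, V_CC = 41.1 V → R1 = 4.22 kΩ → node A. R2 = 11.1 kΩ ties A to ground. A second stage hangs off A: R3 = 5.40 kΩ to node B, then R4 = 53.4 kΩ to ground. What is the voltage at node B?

The second stage (R3 + R4 = 58.80 kΩ) loads node A in parallel with R2.
R2 ‖ (R3+R4) = 9.337 kΩ.
So V_A = 41.1 × 0.6887 = 28.31 V.
Then the unloaded second divider: V_B = V_A × R4/(R3+R4) = 28.31 × 0.9082 = 25.71 V.

V_B ≈ 25.7 V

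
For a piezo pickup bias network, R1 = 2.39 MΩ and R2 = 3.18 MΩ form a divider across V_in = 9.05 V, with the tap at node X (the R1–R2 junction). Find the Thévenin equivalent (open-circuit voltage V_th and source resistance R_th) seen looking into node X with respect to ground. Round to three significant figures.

V_th ≈ 5.17 V, R_th ≈ 1.36 MΩ

With X open, the divider is unloaded: V_th = 9.05 × 3.18/5.570 = 5.167 V.
With V_in suppressed (replaced by a short), R_th = R1 ‖ R2 = (2.390 × 3.18)/(2.390 + 3.18) = 1.364 MΩ.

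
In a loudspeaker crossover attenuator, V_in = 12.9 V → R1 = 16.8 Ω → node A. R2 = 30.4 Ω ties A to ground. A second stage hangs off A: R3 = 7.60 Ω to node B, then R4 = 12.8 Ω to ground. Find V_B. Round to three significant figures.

V_B ≈ 3.41 V

Looking into the second stage from A: R3 + R4 = 20.40 Ω appears in parallel with R2.
R2 ‖ (R3+R4) = 12.21 Ω.
V_A = 12.9 × 12.21/(16.8 + 12.21) = 5.429 V.
Stage 2 is unloaded, so V_B = V_A · R4/(R3+R4) = 5.429 × 12.8/20.40 = 3.406 V.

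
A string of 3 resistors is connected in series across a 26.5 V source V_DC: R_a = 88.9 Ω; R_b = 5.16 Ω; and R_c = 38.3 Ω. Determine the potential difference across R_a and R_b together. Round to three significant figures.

V ≈ 18.8 V

ΣR = 88.9 + 5.16 + 38.3 = 132.4 Ω.
R_{R_a..R_b} = 88.9 + 5.16 = 94.06 Ω.
By the voltage-divider rule, V = 26.5 × 94.06/132.4 = 18.83 V.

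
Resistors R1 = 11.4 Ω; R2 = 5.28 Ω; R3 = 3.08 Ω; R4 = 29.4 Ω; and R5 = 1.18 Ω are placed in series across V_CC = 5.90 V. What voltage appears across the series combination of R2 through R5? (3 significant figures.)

Series total: ΣR = 11.4 + 5.28 + 3.08 + 29.4 + 1.18 = 50.34 Ω.
R_{R2..R5} = 5.28 + 3.08 + 29.4 + 1.18 = 38.94 Ω.
By the voltage-divider rule, V = 5.90 × 38.94/50.34 = 4.564 V.

V ≈ 4.56 V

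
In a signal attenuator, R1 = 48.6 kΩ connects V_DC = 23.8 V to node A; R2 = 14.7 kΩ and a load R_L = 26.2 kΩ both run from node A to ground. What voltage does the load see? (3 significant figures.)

V_out ≈ 3.86 V

R2 ‖ R_L = (14.7 × 26.2)/(14.7 + 26.2) = 9.417 kΩ.
Then V_out = V_DC · R2'/(R1 + R2') = 23.8 × 9.417/58.02 = 3.863 V.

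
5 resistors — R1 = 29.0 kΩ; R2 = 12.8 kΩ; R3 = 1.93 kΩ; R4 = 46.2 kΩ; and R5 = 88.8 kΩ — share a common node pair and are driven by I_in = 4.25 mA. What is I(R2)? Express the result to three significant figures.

I ≈ 0.500 mA

Total conductance ΣG = 1/29.0 + 1/12.8 + 1/1.93 + 1/46.2 + 1/88.8 = 0.6636 (units of 1/kΩ).
By the current-divider rule, I = I_in · G_k/ΣG = 4.25 × 0.1177 = 0.5003 mA.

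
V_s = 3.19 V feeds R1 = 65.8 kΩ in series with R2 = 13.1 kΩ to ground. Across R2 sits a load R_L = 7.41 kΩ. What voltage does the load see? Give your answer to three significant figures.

First combine the lower leg with the load: R2 ‖ R_L = 4.733 kΩ.
Then V_out = V_s · R2'/(R1 + R2') = 3.19 × 4.733/70.53 = 0.2141 V.

V_out ≈ 0.214 V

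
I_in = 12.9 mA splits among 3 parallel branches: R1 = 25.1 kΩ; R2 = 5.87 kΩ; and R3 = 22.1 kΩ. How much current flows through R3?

Conductances: ΣG = 1/25.1 + 1/5.87 + 1/22.1 = 0.2554 (1/kΩ).
Current divider: I(R3) = I_in · G_k/ΣG = 12.9 × (0.04525/0.2554) = 12.9 × 0.1771 = 2.285 mA.

I ≈ 2.29 mA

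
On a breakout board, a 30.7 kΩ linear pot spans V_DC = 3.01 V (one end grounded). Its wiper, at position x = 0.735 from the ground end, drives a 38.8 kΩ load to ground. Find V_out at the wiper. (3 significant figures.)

V_out ≈ 1.92 V

Lower segment x·R_p = 22.56 kΩ; upper segment (1−x)·R_p = 8.136 kΩ.
R_L loads the lower segment: effective lower R = 14.27 kΩ.
Loaded-divider output: V_out = 3.01 × 0.6369 = 1.917 V.
(Unloaded: V_out = x·V_DC = 2.21 V.)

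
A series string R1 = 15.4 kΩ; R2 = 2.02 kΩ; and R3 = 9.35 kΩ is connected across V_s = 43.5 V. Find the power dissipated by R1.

P ≈ 40.7 mW

The common current is I = 43.5/26.77 = 1.625 mA.
V(R1) = I·R = 25.02 V; P = V·I = 25.02 × 1.625 = 40.66 mW.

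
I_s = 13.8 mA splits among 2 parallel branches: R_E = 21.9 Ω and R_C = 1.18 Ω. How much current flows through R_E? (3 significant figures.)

I ≈ 0.706 mA

With just two branches, the current splits inversely with resistance.
I(R_E) = 13.8 × 1.18/(21.9 + 1.18) = 13.8 × 0.05113 = 0.7055 mA.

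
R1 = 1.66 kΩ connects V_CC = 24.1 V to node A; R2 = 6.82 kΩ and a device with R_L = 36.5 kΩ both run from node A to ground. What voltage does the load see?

V_out ≈ 18.7 V

R2 ‖ R_L = (6.82 × 36.5)/(6.82 + 36.5) = 5.746 kΩ.
Now apply the divider: V_out = 24.1 × 0.7759 = 18.70 V.
(Unloaded it would be 19.4 V; the load pulls it down.)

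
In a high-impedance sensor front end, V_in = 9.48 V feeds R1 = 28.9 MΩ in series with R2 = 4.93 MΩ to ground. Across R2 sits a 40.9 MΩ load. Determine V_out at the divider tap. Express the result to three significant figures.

V_out ≈ 1.25 V

R2 ‖ R_L = (4.93 × 40.9)/(4.93 + 40.9) = 4.400 MΩ.
Then V_out = V_in · R2'/(R1 + R2') = 9.48 × 4.400/33.30 = 1.253 V.
(Unloaded it would be 1.38 V; the load pulls it down.)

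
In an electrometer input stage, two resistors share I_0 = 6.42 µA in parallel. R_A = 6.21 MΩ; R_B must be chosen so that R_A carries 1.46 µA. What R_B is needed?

R_B ≈ 1.83 MΩ

The fraction through R_A equals R_B/(R_A+R_B).
With f = 0.2274, R_B = R_A · f/(1−f) = 6.21 × 0.2944 = 1.828 MΩ.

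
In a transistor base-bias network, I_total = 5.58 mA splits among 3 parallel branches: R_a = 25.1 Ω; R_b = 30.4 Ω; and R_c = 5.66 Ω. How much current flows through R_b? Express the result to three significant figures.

I ≈ 0.736 mA

ΣG = 1/25.1 + 1/30.4 + 1/5.66 = 0.2494.
R_b takes the fraction G_k/ΣG = 0.03289/0.2494 = 0.1319, so I = 5.58 × 0.1319 = 0.7359 mA.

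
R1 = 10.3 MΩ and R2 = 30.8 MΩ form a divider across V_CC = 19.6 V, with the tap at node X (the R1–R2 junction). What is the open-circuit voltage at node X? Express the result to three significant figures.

V_th is the unloaded tap voltage: V_CC · R2/(R1+R2) = 19.6 × 0.7494 = 14.69 V.

V_th ≈ 14.7 V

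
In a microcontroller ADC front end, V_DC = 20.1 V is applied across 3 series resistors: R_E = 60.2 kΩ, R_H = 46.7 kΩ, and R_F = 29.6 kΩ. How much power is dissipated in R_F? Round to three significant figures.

P ≈ 0.642 mW

Series current I = V_DC/ΣR = 20.1/136.5 = 0.1473 mA.
V(R_F) = I·R = 4.359 V; P = V·I = 4.359 × 0.1473 = 0.6418 mW.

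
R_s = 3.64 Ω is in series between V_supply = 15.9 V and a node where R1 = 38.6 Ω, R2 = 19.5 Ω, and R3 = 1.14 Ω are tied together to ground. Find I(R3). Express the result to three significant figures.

I ≈ 3.12 A

Equivalent of the parallel group: R_p = 1.048 Ω.
V_A = 15.9 × 1.048/4.688 = 3.554 V.
I(R3) = V_A / R3 = 3.554/1.14 = 3.117 A.
(Equivalently: I_total = 3.392 A, then current-divider fraction G_k/ΣG = 0.9191.)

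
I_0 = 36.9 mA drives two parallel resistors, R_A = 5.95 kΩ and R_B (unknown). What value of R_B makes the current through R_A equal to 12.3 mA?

The fraction through R_A equals R_B/(R_A+R_B).
With f = 0.3333, R_B = R_A · f/(1−f) = 5.95 × 0.5000 = 2.975 kΩ.

R_B ≈ 2.98 kΩ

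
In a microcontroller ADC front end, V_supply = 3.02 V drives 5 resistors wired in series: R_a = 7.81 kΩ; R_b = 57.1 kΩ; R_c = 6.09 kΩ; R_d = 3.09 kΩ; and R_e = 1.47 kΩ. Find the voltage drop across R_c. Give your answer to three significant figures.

ΣR = 7.81 + 57.1 + 6.09 + 3.09 + 1.47 = 75.56 kΩ.
Voltage divider: V = V_supply · (6.090 / 75.56) = 3.02 × 0.08060 = 0.2434 V.

V ≈ 0.243 V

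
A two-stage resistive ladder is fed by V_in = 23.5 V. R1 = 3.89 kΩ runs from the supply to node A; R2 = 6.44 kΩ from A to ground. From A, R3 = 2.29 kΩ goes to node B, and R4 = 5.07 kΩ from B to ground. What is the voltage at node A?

V_A ≈ 11.0 V

Node A sees R2 in parallel with the series input of stage 2, R3 + R4 = 7.360 kΩ.
Effective lower resistance at A: R2 ‖ 7.360 = 3.435 kΩ.
First divider: V_A = V_in · 3.435/(3.89 + 3.435) = 11.02 V.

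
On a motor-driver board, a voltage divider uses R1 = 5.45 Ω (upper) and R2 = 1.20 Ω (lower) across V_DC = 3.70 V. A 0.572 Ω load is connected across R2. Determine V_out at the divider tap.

V_out ≈ 0.246 V

R2 ‖ R_L = (1.20 × 0.572)/(1.20 + 0.572) = 0.3874 Ω.
Voltage divider with the loaded lower leg: V_out = 3.70 × 0.3874/(5.45 + 0.3874) = 3.70 × 0.06636 = 0.2455 V.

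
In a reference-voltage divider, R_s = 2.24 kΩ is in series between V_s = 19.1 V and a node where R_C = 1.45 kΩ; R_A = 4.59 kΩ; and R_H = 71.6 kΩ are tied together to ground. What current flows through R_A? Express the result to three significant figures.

Parallel bank: R_p = 1/(1/1.45 + 1/4.59 + 1/71.6) = 1.085 kΩ.
Node voltage V_A = V_s · R_p/(R_s + R_p) = 19.1 × 0.3264 = 6.233 V.
I(R_A) = V_A / R_A = 6.233/4.59 = 1.358 mA.

I ≈ 1.36 mA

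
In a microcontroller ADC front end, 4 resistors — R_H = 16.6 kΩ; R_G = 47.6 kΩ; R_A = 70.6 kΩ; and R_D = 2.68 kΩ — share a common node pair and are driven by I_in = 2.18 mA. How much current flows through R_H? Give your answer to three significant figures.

Conductances: ΣG = 1/16.6 + 1/47.6 + 1/70.6 + 1/2.68 = 0.4685 (1/kΩ).
By the current-divider rule, I = I_in · G_k/ΣG = 2.18 × 0.1286 = 0.2803 mA.

I ≈ 0.280 mA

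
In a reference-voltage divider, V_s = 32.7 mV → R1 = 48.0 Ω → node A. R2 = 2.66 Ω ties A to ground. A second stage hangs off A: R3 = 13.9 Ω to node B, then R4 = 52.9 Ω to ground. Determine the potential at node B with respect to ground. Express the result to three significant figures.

The second stage (R3 + R4 = 66.80 Ω) loads node A in parallel with R2.
R2 ‖ (R3+R4) = 2.558 Ω.
So V_A = 32.7 × 0.05060 = 1.655 mV.
Stage 2 is unloaded, so V_B = V_A · R4/(R3+R4) = 1.655 × 52.9/66.80 = 1.310 mV.

V_B ≈ 1.31 mV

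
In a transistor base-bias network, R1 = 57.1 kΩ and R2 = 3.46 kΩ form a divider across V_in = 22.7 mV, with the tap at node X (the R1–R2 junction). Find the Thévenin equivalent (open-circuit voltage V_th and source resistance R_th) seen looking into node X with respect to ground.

V_th is the unloaded tap voltage: V_in · R2/(R1+R2) = 22.7 × 0.05713 = 1.297 mV.
Looking into X with the source shorted: R_th = R1·R2/(R1+R2) = 57.10 × 3.46/60.56 = 3.262 kΩ.

V_th ≈ 1.30 mV, R_th ≈ 3.26 kΩ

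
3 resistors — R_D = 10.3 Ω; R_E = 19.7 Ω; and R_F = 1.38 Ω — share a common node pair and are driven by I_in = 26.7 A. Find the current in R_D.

Total conductance ΣG = 1/10.3 + 1/19.7 + 1/1.38 = 0.8725 (units of 1/Ω).
Current divider: I(R_D) = I_in · G_k/ΣG = 26.7 × (0.09709/0.8725) = 26.7 × 0.1113 = 2.971 A.

I ≈ 2.97 A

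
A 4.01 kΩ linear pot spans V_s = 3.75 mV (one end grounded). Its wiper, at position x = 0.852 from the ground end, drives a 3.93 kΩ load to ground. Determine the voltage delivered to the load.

Split the track: R_lower = x·R_p = 3.417 kΩ, R_upper = (1−x)·R_p = 0.5935 kΩ.
(x·R_p) ‖ R_L = 1.828 kΩ.
Then V_out = V_s · 1.828/(0.5935 + 1.828) = 2.831 mV.

V_out ≈ 2.83 mV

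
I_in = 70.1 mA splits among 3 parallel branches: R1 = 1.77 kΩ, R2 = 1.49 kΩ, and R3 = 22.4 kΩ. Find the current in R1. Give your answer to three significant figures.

Conductances: ΣG = 1/1.77 + 1/1.49 + 1/22.4 = 1.281 (1/kΩ).
R1 takes the fraction G_k/ΣG = 0.5650/1.281 = 0.4411, so I = 70.1 × 0.4411 = 30.92 mA.

I ≈ 30.9 mA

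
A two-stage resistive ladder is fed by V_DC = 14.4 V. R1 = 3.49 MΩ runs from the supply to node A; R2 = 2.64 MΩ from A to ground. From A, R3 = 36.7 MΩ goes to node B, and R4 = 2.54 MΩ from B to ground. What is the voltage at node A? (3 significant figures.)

Looking into the second stage from A: R3 + R4 = 39.24 MΩ appears in parallel with R2.
Effective lower resistance at A: R2 ‖ 39.24 = 2.474 MΩ.
First divider: V_A = V_DC · 2.474/(3.49 + 2.474) = 5.973 V.

V_A ≈ 5.97 V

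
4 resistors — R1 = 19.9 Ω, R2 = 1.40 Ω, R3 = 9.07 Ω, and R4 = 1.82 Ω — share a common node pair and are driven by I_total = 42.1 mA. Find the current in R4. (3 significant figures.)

Total conductance ΣG = 1/19.9 + 1/1.40 + 1/9.07 + 1/1.82 = 1.424 (units of 1/Ω).
Current divider: I(R4) = I_total · G_k/ΣG = 42.1 × (0.5495/1.424) = 42.1 × 0.3858 = 16.24 mA.

I ≈ 16.2 mA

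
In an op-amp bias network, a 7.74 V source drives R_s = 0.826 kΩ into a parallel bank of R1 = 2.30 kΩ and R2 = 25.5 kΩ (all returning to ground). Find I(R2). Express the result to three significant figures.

I ≈ 0.218 mA

Parallel bank: R_p = 1/(1/2.30 + 1/25.5) = 2.110 kΩ.
V_A by voltage divider: V_A = 7.74 × 2.110/(0.826 + 2.110) = 5.562 V.
I(R2) = V_A / R2 = 5.562/25.5 = 0.2181 mA.
(Check via current divider: I_total = 2.636 mA; share G_k/ΣG = 0.08273 → same result.)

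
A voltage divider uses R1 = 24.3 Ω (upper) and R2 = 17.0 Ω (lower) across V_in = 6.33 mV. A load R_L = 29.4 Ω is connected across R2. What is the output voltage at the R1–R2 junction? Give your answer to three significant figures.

First combine the lower leg with the load: R2 ‖ R_L = 10.77 Ω.
Then V_out = V_in · R2'/(R1 + R2') = 6.33 × 10.77/35.07 = 1.944 mV.

V_out ≈ 1.94 mV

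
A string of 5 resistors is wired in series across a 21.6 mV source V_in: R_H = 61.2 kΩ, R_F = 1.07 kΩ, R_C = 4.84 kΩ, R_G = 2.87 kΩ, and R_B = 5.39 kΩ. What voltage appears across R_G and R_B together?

ΣR = 61.2 + 1.07 + 4.84 + 2.87 + 5.39 = 75.37 kΩ.
R_{R_G..R_B} = 2.87 + 5.39 = 8.260 kΩ.
V = V_in · R/ΣR = 21.6 × 0.1096 = 2.367 mV.

V ≈ 2.37 mV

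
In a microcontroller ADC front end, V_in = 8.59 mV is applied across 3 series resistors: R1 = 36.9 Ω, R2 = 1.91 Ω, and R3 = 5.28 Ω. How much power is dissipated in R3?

The common current is I = 8.59/44.09 = 0.1948 mA.
V(R3) = I·R = 1.029 mV; P = V·I = 1.029 × 0.1948 = 0.2004 µW.

P ≈ 0.200 µW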